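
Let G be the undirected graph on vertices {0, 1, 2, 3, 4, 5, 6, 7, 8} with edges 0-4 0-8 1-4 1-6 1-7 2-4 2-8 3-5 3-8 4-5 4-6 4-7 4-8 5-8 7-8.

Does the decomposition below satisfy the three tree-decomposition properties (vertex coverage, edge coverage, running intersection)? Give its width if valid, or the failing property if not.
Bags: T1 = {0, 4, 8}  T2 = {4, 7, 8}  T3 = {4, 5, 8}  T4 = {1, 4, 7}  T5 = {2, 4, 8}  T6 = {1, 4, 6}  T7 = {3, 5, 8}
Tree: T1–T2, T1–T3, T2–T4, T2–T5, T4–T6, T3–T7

Vertex coverage: the bags together contain {0, 1, 2, 3, 4, 5, 6, 7, 8}, the full vertex set. Edge coverage: each edge of G has both endpoints in at least one bag. Running intersection: for every vertex, the bags containing it form a connected subtree. All three properties hold, so this is a valid tree decomposition of width max|bag| − 1 = 2, and hence tw(G) ≤ 2.

Yes; width 2.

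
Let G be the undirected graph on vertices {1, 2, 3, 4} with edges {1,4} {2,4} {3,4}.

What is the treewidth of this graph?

A width-1 tree decomposition is:
Bags: B1 = {3, 4}  B2 = {1, 4}  B3 = {2, 4}
Tree: B1–B2, B2–B3
Each bag holds 2 vertices, so the decomposition has width 1, which upper-bounds the treewidth. G has an edge, so its treewidth is at least 1. Hence tw(G) = 1 exactly.

1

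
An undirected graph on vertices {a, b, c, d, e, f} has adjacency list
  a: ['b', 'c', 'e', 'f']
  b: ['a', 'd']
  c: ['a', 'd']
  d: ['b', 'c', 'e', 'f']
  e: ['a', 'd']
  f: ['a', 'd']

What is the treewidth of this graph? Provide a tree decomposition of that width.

Treewidth 2.
One such decomposition:
Bags: B1 = {a, d, f}  B2 = {a, c, d}  B3 = {a, b, d}  B4 = {a, d, e}
Tree: B1–B2, B2–B3, B3–B4

Each bag holds 3 vertices, so the decomposition has width 2, which upper-bounds the treewidth. For the lower bound, G contains the cycle f–a–c–d–f, so G is not a forest; only forests have treewidth ≤ 1, hence tw(G) ≥ 2. Therefore the treewidth is 2.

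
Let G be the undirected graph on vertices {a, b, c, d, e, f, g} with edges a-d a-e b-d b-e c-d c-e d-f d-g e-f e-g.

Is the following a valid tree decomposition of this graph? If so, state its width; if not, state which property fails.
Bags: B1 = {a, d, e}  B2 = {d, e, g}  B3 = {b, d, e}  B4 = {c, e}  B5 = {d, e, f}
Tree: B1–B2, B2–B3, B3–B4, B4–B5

No — edge (d,c) lies in no bag.

A tree decomposition must satisfy three properties: every vertex lies in some bag; for every edge, both endpoints lie together in some bag; and for every vertex, the bags containing it form a connected subtree. Here edge (d,c) lies in no bag, so the decomposition is invalid.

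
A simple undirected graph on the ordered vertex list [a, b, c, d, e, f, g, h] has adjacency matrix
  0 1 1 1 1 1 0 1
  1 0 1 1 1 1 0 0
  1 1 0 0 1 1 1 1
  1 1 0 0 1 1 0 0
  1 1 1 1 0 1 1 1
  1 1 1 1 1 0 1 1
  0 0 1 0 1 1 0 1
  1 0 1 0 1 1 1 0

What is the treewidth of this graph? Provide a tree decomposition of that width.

Treewidth 4.
One such decomposition:
Bags: B1 = {a, c, e, f, h}  B2 = {a, b, c, e, f}  B3 = {c, e, f, g, h}  B4 = {a, b, d, e, f}
Tree: B1–B2, B1–B3, B2–B4

Every bag has size at most 5, so the width is 5 − 1 = 4 and tw(G) ≤ 4. Conversely, {a, b, d, e, f} is a clique of size 5, and the vertices of any clique must share a bag in every tree decomposition; so some bag has ≥ 5 vertices and tw(G) ≥ 4. Hence tw(G) = 4 exactly.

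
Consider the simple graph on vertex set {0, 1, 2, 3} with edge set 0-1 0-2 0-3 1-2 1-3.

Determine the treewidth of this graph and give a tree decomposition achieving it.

Treewidth 2.
One such decomposition:
Bags: B1 = {0, 1, 3}  B2 = {0, 1, 2}
Tree: B1–B2

Each bag holds 3 vertices, so the decomposition has width 2, which upper-bounds the treewidth. For the lower bound, the 3 vertices {0, 1, 2} are pairwise adjacent, and any tree decomposition puts a clique entirely inside one bag — forcing width ≥ 2. Combining the bounds, tw(G) = 2.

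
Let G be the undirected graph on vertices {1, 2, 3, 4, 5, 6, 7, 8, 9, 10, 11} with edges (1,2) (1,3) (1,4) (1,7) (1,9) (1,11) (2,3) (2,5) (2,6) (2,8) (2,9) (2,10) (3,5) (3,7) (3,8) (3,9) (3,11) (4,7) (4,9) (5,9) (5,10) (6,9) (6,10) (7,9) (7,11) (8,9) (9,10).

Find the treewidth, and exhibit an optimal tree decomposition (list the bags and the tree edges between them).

Every bag has size at most 4, so the width is 4 − 1 = 3 and tw(G) ≤ 3. Conversely, {2, 5, 9, 10} is a clique of size 4, and the vertices of any clique must share a bag in every tree decomposition; so some bag has ≥ 4 vertices and tw(G) ≥ 3. Hence tw(G) = 3 exactly.

Treewidth 3.
One optimal decomposition is:
Bags: B1 = {2, 3, 5, 9}  B2 = {2, 3, 8, 9}  B3 = {1, 2, 3, 9}  B4 = {1, 3, 7, 9}  B5 = {2, 5, 9, 10}  B6 = {1, 4, 7, 9}  B7 = {1, 3, 7, 11}  B8 = {2, 6, 9, 10}
Tree: B1–B2, B1–B3, B3–B4, B1–B5, B4–B6, B4–B7, B5–B8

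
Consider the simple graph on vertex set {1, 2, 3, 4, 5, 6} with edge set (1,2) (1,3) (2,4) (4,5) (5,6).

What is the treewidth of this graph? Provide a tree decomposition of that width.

The largest bag has 2 vertices, giving width 1; this decomposition certifies tw(G) ≤ 1. G has an edge, so its treewidth is at least 1. Combining the bounds, tw(G) = 1.

Treewidth 1.
One such decomposition:
Bags: B1 = {1, 3}  B2 = {1, 2}  B3 = {2, 4}  B4 = {4, 5}  B5 = {5, 6}
Tree: B1–B2, B2–B3, B3–B4, B4–B5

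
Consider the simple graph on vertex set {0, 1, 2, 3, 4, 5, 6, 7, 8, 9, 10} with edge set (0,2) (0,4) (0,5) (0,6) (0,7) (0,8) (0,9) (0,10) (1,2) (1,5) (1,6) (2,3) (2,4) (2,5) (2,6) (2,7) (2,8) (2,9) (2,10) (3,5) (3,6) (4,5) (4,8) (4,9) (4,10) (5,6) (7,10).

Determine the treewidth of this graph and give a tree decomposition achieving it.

Treewidth 3.
One optimal decomposition is:
Bags: B1 = {0, 2, 4, 5}  B2 = {0, 2, 4, 10}  B3 = {0, 2, 4, 8}  B4 = {0, 2, 7, 10}  B5 = {0, 2, 4, 9}  B6 = {0, 2, 5, 6}  B7 = {1, 2, 5, 6}  B8 = {2, 3, 5, 6}
Tree: B1–B2, B2–B3, B2–B4, B2–B5, B1–B6, B6–B7, B6–B8

Every bag has size at most 4, so the width is 4 − 1 = 3 and tw(G) ≤ 3. Conversely, {0, 2, 4, 8} is a clique of size 4, and the vertices of any clique must share a bag in every tree decomposition; so some bag has ≥ 4 vertices and tw(G) ≥ 3. Therefore the treewidth is 3.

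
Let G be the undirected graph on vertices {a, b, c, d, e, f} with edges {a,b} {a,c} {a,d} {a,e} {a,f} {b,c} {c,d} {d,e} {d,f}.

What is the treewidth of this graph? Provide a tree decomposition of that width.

Each bag holds 3 vertices, so the decomposition has width 2, which upper-bounds the treewidth. For the lower bound, the 3 vertices {a, d, e} are pairwise adjacent, and any tree decomposition puts a clique entirely inside one bag — forcing width ≥ 2. Combining the bounds, tw(G) = 2.

Treewidth 2.
One such decomposition:
Bags: B1 = {a, c, d}  B2 = {a, d, f}  B3 = {a, d, e}  B4 = {a, b, c}
Tree: B1–B2, B2–B3, B1–B4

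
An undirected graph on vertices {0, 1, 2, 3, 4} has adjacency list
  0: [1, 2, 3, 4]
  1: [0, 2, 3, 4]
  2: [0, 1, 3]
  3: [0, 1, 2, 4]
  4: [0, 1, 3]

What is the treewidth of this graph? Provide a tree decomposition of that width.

Treewidth 3.
One optimal decomposition is:
Bags: B1 = {0, 1, 2, 3}  B2 = {0, 1, 3, 4}
Tree: B1–B2

The largest bag has 4 vertices, giving width 3; this decomposition certifies tw(G) ≤ 3. On the other hand G contains the 4-clique {0, 1, 2, 3}. A clique must lie in a single bag of any decomposition, so no decomposition can have width below 3. Hence tw(G) = 3 exactly.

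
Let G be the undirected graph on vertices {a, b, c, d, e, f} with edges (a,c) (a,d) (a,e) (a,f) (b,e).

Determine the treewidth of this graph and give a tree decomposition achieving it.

The largest bag has 2 vertices, giving width 1; this decomposition certifies tw(G) ≤ 1. Any graph with an edge has treewidth ≥ 1, and G has the edge e–a. Combining the bounds, tw(G) = 1.

Treewidth 1.
Bags: B1 = {a, e}  B2 = {a, d}  B3 = {b, e}  B4 = {a, c}  B5 = {a, f}
Tree: B1–B2, B1–B3, B1–B4, B2–B5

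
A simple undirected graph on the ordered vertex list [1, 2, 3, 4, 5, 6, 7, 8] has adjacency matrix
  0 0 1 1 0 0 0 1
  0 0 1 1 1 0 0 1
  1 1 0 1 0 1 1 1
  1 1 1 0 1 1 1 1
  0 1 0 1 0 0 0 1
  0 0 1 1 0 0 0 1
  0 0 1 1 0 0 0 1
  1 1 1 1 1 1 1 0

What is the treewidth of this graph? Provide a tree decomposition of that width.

Treewidth 3.
Bags: B1 = {1, 3, 4, 8}  B2 = {3, 4, 7, 8}  B3 = {3, 4, 6, 8}  B4 = {2, 3, 4, 8}  B5 = {2, 4, 5, 8}
Tree: B1–B2, B1–B3, B1–B4, B4–B5

Every bag has size at most 4, so the width is 4 − 1 = 3 and tw(G) ≤ 3. Conversely, {1, 3, 4, 8} is a clique of size 4, and the vertices of any clique must share a bag in every tree decomposition; so some bag has ≥ 4 vertices and tw(G) ≥ 3. Therefore the treewidth is 3.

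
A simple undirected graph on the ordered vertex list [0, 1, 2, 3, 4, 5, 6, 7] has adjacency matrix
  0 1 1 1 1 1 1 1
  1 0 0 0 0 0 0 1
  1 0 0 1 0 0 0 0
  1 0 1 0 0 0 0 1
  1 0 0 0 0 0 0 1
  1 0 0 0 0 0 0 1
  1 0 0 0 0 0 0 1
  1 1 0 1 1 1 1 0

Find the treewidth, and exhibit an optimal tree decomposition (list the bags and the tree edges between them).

The largest bag has 3 vertices, giving width 2; this decomposition certifies tw(G) ≤ 2. On the other hand G contains the 3-clique {0, 2, 3}. A clique must lie in a single bag of any decomposition, so no decomposition can have width below 2. The upper and lower bounds meet at 2, so that is the treewidth.

Treewidth 2.
Bags: B1 = {0, 4, 7}  B2 = {0, 3, 7}  B3 = {0, 1, 7}  B4 = {0, 5, 7}  B5 = {0, 6, 7}  B6 = {0, 2, 3}
Tree: B1–B2, B1–B3, B1–B4, B1–B5, B2–B6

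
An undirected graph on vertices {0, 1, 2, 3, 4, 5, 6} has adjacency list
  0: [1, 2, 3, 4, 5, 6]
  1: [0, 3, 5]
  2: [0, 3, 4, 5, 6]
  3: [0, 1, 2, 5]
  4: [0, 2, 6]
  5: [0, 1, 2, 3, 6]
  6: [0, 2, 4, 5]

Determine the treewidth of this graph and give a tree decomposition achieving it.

Treewidth 3.
One optimal decomposition is:
Bags: B1 = {0, 2, 4, 6}  B2 = {0, 2, 5, 6}  B3 = {0, 2, 3, 5}  B4 = {0, 1, 3, 5}
Tree: B1–B2, B2–B3, B3–B4

Each bag holds 4 vertices, so the decomposition has width 3, which upper-bounds the treewidth. Conversely, {0, 1, 3, 5} is a clique of size 4, and the vertices of any clique must share a bag in every tree decomposition; so some bag has ≥ 4 vertices and tw(G) ≥ 3. The upper and lower bounds meet at 3, so that is the treewidth.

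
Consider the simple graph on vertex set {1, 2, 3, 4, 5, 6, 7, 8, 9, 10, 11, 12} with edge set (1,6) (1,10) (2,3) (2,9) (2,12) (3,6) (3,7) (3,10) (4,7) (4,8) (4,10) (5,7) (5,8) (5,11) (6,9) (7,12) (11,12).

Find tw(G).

3

A width-3 tree decomposition is:
Bags: B1 = {5, 8, 11, 12}  B2 = {5, 7, 8, 12}  B3 = {4, 7, 8, 12}  B4 = {2, 4, 7, 12}  B5 = {2, 3, 4, 7}  B6 = {2, 3, 4, 10}  B7 = {2, 3, 9, 10}  B8 = {3, 6, 9, 10}  B9 = {1, 6, 9, 10}
Tree: B1–B2, B2–B3, B3–B4, B4–B5, B5–B6, B6–B7, B7–B8, B8–B9
The largest bag has 4 vertices, giving width 3; this decomposition certifies tw(G) ≤ 3. For the lower bound: the 4 vertex sets {5,8,11}, {12}, {7}, {2,3,4,10} are disjoint, each induces a connected subgraph, and every pair is joined by at least one edge of G. Contracting each set to a single vertex therefore yields K_{4} as a minor, and since treewidth is minor-monotone, tw(G) ≥ tw(K_{4}) = 3. Hence tw(G) = 3 exactly.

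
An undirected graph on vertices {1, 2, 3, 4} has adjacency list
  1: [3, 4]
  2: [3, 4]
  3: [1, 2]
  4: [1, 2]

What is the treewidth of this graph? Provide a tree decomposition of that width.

Treewidth 2.
One optimal decomposition is:
Bags: B1 = {1, 3, 4}  B2 = {2, 3, 4}
Tree: B1–B2

The largest bag has 3 vertices, giving width 2; this decomposition certifies tw(G) ≤ 2. Since 4–1–3–2–4 is a cycle in G, G is not acyclic. Forests are exactly the graphs of treewidth ≤ 1, so tw(G) ≥ 2. Therefore the treewidth is 2.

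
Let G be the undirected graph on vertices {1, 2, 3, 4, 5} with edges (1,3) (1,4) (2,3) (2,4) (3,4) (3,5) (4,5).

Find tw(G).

A width-2 tree decomposition is:
Bags: B1 = {1, 3, 4}  B2 = {2, 3, 4}  B3 = {3, 4, 5}
Tree: B1–B2, B1–B3
The largest bag has 3 vertices, giving width 2; this decomposition certifies tw(G) ≤ 2. For the lower bound, the 3 vertices {1, 3, 4} are pairwise adjacent, and any tree decomposition puts a clique entirely inside one bag — forcing width ≥ 2. Combining the bounds, tw(G) = 2.

2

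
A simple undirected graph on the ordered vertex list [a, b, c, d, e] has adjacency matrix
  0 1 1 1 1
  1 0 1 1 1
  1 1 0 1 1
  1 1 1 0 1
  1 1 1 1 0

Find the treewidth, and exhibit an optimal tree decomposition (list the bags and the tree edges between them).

Treewidth 4.
One optimal decomposition is:
Bags: B1 = {a, b, c, d, e}
Tree: (single bag)

With just one bag of size 5, the width is 5 − 1 = 4, so tw(G) ≤ 4. Conversely, {a, b, c, d, e} is a clique of size 5, and the vertices of any clique must share a bag in every tree decomposition; so some bag has ≥ 5 vertices and tw(G) ≥ 4. The upper and lower bounds meet at 4, so that is the treewidth.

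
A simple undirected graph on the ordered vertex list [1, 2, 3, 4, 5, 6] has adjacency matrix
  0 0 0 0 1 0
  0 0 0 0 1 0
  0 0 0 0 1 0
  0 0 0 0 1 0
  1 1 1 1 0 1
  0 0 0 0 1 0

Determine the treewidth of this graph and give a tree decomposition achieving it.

Each bag holds 2 vertices, so the decomposition has width 1, which upper-bounds the treewidth. G has an edge, so its treewidth is at least 1. Combining the bounds, tw(G) = 1.

Treewidth 1.
One optimal decomposition is:
Bags: B1 = {2, 5}  B2 = {3, 5}  B3 = {5, 6}  B4 = {4, 5}  B5 = {1, 5}
Tree: B1–B2, B1–B3, B2–B4, B3–B5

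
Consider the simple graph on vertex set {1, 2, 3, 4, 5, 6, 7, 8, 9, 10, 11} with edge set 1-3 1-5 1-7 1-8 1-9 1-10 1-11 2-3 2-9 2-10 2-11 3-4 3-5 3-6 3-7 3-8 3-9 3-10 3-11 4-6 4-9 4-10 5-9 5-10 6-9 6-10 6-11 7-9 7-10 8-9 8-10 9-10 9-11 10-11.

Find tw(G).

4

A width-4 tree decomposition is:
Bags: B1 = {1, 3, 9, 10, 11}  B2 = {1, 3, 7, 9, 10}  B3 = {1, 3, 5, 9, 10}  B4 = {2, 3, 9, 10, 11}  B5 = {3, 6, 9, 10, 11}  B6 = {3, 4, 6, 9, 10}  B7 = {1, 3, 8, 9, 10}
Tree: B1–B2, B2–B3, B1–B4, B1–B5, B5–B6, B1–B7
Every bag has size at most 5, so the width is 5 − 1 = 4 and tw(G) ≤ 4. On the other hand G contains the 5-clique {1, 3, 8, 9, 10}. A clique must lie in a single bag of any decomposition, so no decomposition can have width below 4. The upper and lower bounds meet at 4, so that is the treewidth.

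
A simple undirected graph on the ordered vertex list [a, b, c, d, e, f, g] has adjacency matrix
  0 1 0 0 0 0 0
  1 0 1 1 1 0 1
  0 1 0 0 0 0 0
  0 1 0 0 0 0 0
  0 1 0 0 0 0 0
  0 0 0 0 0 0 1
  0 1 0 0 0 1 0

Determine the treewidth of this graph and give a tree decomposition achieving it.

Treewidth 1.
One such decomposition:
Bags: B1 = {b, c}  B2 = {a, b}  B3 = {b, e}  B4 = {b, g}  B5 = {b, d}  B6 = {f, g}
Tree: B1–B2, B2–B3, B3–B4, B4–B5, B4–B6

Every bag has size at most 2, so the width is 2 − 1 = 1 and tw(G) ≤ 1. Since G has at least one edge (e.g. c–b), it is not an edgeless graph, so tw(G) ≥ 1. Therefore the treewidth is 1.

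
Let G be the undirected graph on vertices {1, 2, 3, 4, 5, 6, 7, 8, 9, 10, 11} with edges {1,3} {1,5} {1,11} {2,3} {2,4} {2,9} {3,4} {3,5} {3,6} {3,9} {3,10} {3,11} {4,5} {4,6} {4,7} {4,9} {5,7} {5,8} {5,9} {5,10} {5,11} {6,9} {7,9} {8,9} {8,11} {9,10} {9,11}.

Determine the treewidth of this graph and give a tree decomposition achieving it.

Treewidth 3.
Bags: B1 = {3, 5, 9, 10}  B2 = {3, 4, 5, 9}  B3 = {3, 4, 6, 9}  B4 = {3, 5, 9, 11}  B5 = {2, 3, 4, 9}  B6 = {5, 8, 9, 11}  B7 = {1, 3, 5, 11}  B8 = {4, 5, 7, 9}
Tree: B1–B2, B2–B3, B2–B4, B3–B5, B4–B6, B4–B7, B2–B8

Each bag holds 4 vertices, so the decomposition has width 3, which upper-bounds the treewidth. For the lower bound, the 4 vertices {1, 3, 5, 11} are pairwise adjacent, and any tree decomposition puts a clique entirely inside one bag — forcing width ≥ 3. Combining the bounds, tw(G) = 3.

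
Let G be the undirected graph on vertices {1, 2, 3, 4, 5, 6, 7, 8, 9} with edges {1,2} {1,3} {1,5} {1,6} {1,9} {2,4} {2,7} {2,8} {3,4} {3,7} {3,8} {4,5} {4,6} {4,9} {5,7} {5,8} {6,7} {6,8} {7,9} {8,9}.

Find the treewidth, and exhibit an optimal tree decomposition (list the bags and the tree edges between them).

Treewidth 4.
Bags: B1 = {1, 3, 4, 7, 8}  B2 = {1, 4, 5, 7, 8}  B3 = {1, 2, 4, 7, 8}  B4 = {1, 4, 6, 7, 8}  B5 = {1, 4, 7, 8, 9}
Tree: B1–B2, B2–B3, B3–B4, B4–B5

Each bag holds 5 vertices, so the decomposition has width 4, which upper-bounds the treewidth. For the lower bound: the 5 vertex sets {3,4}, {5,8}, {1,2}, {7}, {6} are disjoint, each induces a connected subgraph, and every pair is joined by at least one edge of G. Contracting each set to a single vertex therefore yields K_{5} as a minor, and since treewidth is minor-monotone, tw(G) ≥ tw(K_{5}) = 4. Combining the bounds, tw(G) = 4.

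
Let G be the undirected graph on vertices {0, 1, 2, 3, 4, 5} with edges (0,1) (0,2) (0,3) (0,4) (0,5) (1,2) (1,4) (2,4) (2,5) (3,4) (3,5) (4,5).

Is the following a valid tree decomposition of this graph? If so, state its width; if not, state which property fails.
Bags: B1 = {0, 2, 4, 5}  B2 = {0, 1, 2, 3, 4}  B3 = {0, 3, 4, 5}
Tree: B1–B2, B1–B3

No — bags containing vertex 3 are not connected in the tree.

A tree decomposition must satisfy three properties: every vertex lies in some bag; for every edge, both endpoints lie together in some bag; and for every vertex, the bags containing it form a connected subtree. Here bags containing vertex 3 are not connected in the tree, so the decomposition is invalid.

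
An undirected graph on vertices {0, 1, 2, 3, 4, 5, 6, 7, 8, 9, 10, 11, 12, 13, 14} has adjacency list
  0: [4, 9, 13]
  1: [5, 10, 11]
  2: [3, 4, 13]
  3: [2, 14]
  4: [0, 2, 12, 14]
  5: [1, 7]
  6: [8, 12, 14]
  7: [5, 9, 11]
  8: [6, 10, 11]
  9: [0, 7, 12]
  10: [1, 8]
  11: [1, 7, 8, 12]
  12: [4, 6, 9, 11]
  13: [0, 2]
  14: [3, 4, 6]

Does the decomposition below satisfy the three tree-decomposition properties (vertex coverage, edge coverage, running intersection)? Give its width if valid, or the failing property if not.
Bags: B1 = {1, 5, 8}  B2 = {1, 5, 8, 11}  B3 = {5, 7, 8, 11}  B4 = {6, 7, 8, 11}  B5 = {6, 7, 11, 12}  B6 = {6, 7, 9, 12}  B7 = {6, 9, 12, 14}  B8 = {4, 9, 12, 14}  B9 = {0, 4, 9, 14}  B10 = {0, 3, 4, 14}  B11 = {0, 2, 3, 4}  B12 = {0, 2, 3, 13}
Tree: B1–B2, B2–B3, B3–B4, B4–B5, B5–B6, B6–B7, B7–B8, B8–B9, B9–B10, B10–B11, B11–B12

A tree decomposition must satisfy three properties: every vertex lies in some bag; for every edge, both endpoints lie together in some bag; and for every vertex, the bags containing it form a connected subtree. Here vertex 10 appears in no bag, so the decomposition is invalid.

No — vertex 10 appears in no bag.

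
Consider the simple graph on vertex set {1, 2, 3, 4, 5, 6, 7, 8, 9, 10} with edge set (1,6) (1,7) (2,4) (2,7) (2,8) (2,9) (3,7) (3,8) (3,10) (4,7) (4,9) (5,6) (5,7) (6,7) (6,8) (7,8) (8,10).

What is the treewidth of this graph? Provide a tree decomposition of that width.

Treewidth 2.
One optimal decomposition is:
Bags: B1 = {6, 7, 8}  B2 = {5, 6, 7}  B3 = {2, 7, 8}  B4 = {3, 7, 8}  B5 = {1, 6, 7}  B6 = {2, 4, 7}  B7 = {3, 8, 10}  B8 = {2, 4, 9}
Tree: B1–B2, B1–B3, B3–B4, B2–B5, B3–B6, B4–B7, B6–B8

The largest bag has 3 vertices, giving width 2; this decomposition certifies tw(G) ≤ 2. On the other hand G contains the 3-clique {2, 4, 9}. A clique must lie in a single bag of any decomposition, so no decomposition can have width below 2. Therefore the treewidth is 2.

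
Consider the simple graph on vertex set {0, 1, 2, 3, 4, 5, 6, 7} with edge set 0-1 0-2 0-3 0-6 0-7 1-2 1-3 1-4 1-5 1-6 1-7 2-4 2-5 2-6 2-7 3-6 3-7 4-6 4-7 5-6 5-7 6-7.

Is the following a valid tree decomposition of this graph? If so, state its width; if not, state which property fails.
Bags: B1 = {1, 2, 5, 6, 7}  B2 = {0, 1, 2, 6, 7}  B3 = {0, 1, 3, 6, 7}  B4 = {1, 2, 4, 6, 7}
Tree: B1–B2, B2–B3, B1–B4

Checking the three conditions: (i) the bags cover all of {0, 1, 2, 3, 4, 5, 6, 7}; (ii) for each edge, some bag contains both endpoints; (iii) the bags containing any fixed vertex form a subtree. All hold, so the decomposition is valid with width 5 − 1 = 4.

Yes; width 4.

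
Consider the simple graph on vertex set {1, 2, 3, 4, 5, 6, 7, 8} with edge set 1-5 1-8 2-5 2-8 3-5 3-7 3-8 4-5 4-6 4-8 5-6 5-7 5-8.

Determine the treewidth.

2

A width-2 tree decomposition is:
Bags: B1 = {4, 5, 8}  B2 = {3, 5, 8}  B3 = {2, 5, 8}  B4 = {3, 5, 7}  B5 = {1, 5, 8}  B6 = {4, 5, 6}
Tree: B1–B2, B1–B3, B2–B4, B2–B5, B1–B6
Each bag holds 3 vertices, so the decomposition has width 2, which upper-bounds the treewidth. Conversely, {1, 5, 8} is a clique of size 3, and the vertices of any clique must share a bag in every tree decomposition; so some bag has ≥ 3 vertices and tw(G) ≥ 2. The upper and lower bounds meet at 2, so that is the treewidth.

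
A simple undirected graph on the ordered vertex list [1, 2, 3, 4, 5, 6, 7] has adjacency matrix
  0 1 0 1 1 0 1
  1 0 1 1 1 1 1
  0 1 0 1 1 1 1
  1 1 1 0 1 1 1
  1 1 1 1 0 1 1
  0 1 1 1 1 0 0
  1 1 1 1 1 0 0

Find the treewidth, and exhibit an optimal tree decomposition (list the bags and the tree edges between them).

The largest bag has 5 vertices, giving width 4; this decomposition certifies tw(G) ≤ 4. On the other hand G contains the 5-clique {1, 2, 4, 5, 7}. A clique must lie in a single bag of any decomposition, so no decomposition can have width below 4. Hence tw(G) = 4 exactly.

Treewidth 4.
One optimal decomposition is:
Bags: B1 = {1, 2, 4, 5, 7}  B2 = {2, 3, 4, 5, 7}  B3 = {2, 3, 4, 5, 6}
Tree: B1–B2, B2–B3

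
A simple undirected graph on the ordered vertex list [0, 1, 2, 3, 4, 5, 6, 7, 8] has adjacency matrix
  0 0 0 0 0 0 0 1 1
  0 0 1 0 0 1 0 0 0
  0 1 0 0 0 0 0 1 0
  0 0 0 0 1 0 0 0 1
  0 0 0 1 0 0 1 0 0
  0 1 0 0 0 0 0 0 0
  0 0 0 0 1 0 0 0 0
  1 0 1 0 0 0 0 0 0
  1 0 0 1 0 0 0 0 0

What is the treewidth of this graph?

A width-1 tree decomposition is:
Bags: B1 = {4, 6}  B2 = {3, 4}  B3 = {3, 8}  B4 = {0, 8}  B5 = {0, 7}  B6 = {2, 7}  B7 = {1, 2}  B8 = {1, 5}
Tree: B1–B2, B2–B3, B3–B4, B4–B5, B5–B6, B6–B7, B7–B8
The largest bag has 2 vertices, giving width 1; this decomposition certifies tw(G) ≤ 1. G has an edge, so its treewidth is at least 1. Hence tw(G) = 1 exactly.

1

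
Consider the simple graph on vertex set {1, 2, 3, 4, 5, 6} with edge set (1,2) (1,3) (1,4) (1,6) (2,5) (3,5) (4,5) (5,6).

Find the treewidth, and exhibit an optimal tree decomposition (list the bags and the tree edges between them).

Each bag holds 3 vertices, so the decomposition has width 2, which upper-bounds the treewidth. The edges 1–3–5–4–1 form a cycle, so G is not a tree and its treewidth is at least 2. Combining the bounds, tw(G) = 2.

Treewidth 2.
One optimal decomposition is:
Bags: B1 = {1, 3, 5}  B2 = {1, 4, 5}  B3 = {1, 2, 5}  B4 = {1, 5, 6}
Tree: B1–B2, B2–B3, B3–B4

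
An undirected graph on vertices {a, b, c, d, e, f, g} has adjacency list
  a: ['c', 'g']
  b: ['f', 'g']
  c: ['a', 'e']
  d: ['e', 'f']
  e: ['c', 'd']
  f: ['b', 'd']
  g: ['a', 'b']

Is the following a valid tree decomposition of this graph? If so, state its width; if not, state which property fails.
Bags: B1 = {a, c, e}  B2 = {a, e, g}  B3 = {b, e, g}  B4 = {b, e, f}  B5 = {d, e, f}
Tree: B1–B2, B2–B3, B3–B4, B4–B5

Yes; width 2.

Every vertex of G appears in some bag (union = {a, b, c, d, e, f, g}); every edge is covered by a bag; and for each vertex v the set of bags containing v is connected in the bag tree. The decomposition is therefore valid. The largest bag has 3 vertices, so the width is 2.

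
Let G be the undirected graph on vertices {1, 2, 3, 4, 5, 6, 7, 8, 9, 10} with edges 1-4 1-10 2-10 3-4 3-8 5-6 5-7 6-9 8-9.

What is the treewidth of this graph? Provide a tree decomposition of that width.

Treewidth 1.
One optimal decomposition is:
Bags: B1 = {5, 7}  B2 = {5, 6}  B3 = {6, 9}  B4 = {8, 9}  B5 = {3, 8}  B6 = {3, 4}  B7 = {1, 4}  B8 = {1, 10}  B9 = {2, 10}
Tree: B1–B2, B2–B3, B3–B4, B4–B5, B5–B6, B6–B7, B7–B8, B8–B9

Every bag has size at most 2, so the width is 2 − 1 = 1 and tw(G) ≤ 1. G has an edge, so its treewidth is at least 1. Combining the bounds, tw(G) = 1.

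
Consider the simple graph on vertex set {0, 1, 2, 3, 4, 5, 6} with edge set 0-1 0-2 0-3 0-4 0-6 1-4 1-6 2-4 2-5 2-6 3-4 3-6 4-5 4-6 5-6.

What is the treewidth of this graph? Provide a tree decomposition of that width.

The largest bag has 4 vertices, giving width 3; this decomposition certifies tw(G) ≤ 3. For the lower bound, the 4 vertices {0, 1, 4, 6} are pairwise adjacent, and any tree decomposition puts a clique entirely inside one bag — forcing width ≥ 3. Combining the bounds, tw(G) = 3.

Treewidth 3.
Bags: B1 = {0, 2, 4, 6}  B2 = {2, 4, 5, 6}  B3 = {0, 1, 4, 6}  B4 = {0, 3, 4, 6}
Tree: B1–B2, B1–B3, B3–B4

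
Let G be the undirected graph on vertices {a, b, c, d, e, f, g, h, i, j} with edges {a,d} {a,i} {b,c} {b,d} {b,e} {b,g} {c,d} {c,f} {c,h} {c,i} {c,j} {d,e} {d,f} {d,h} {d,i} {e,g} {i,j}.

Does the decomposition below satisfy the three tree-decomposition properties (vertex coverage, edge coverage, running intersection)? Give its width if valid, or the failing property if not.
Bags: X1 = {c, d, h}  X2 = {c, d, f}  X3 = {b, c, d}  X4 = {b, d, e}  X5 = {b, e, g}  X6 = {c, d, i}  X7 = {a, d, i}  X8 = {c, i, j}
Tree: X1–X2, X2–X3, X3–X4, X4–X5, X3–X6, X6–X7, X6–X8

Yes; width 2.

Checking the three conditions: (i) the bags cover all of {a, b, c, d, e, f, g, h, i, j}; (ii) for each edge, some bag contains both endpoints; (iii) the bags containing any fixed vertex form a subtree. All hold, so the decomposition is valid with width 3 − 1 = 2.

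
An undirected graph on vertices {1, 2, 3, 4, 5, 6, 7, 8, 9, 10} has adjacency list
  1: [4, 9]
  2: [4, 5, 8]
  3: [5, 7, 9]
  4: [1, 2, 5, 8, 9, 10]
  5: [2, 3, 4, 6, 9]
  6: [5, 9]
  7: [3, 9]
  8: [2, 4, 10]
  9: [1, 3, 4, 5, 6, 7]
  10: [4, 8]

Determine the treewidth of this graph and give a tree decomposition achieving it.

Every bag has size at most 3, so the width is 3 − 1 = 2 and tw(G) ≤ 2. Conversely, {3, 5, 9} is a clique of size 3, and the vertices of any clique must share a bag in every tree decomposition; so some bag has ≥ 3 vertices and tw(G) ≥ 2. The upper and lower bounds meet at 2, so that is the treewidth.

Treewidth 2.
One such decomposition:
Bags: B1 = {2, 4, 8}  B2 = {2, 4, 5}  B3 = {4, 5, 9}  B4 = {1, 4, 9}  B5 = {3, 5, 9}  B6 = {5, 6, 9}  B7 = {3, 7, 9}  B8 = {4, 8, 10}
Tree: B1–B2, B2–B3, B3–B4, B3–B5, B3–B6, B5–B7, B1–B8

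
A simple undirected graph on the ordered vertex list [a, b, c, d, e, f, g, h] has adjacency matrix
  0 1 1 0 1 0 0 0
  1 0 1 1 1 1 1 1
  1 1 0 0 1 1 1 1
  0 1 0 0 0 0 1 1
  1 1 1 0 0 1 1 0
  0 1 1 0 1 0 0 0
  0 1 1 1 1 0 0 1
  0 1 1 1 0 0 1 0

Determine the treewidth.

3

A width-3 tree decomposition is:
Bags: B1 = {b, c, e, f}  B2 = {b, c, e, g}  B3 = {b, c, g, h}  B4 = {a, b, c, e}  B5 = {b, d, g, h}
Tree: B1–B2, B2–B3, B1–B4, B3–B5
Every bag has size at most 4, so the width is 4 − 1 = 3 and tw(G) ≤ 3. For the lower bound, the 4 vertices {b, d, g, h} are pairwise adjacent, and any tree decomposition puts a clique entirely inside one bag — forcing width ≥ 3. Hence tw(G) = 3 exactly.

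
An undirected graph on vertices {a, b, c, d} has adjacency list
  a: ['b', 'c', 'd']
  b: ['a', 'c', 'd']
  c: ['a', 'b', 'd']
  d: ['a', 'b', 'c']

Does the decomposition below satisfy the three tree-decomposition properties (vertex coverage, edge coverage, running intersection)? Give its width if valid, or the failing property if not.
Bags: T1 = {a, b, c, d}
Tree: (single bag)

Every vertex of G appears in some bag (union = {a, b, c, d}); every edge is covered by a bag; and for each vertex v the set of bags containing v is connected in the bag tree. The decomposition is therefore valid. The largest bag has 4 vertices, so the width is 3.

Yes; width 3.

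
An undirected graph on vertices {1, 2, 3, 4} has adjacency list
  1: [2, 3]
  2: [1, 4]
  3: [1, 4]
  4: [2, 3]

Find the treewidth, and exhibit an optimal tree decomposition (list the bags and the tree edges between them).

Treewidth 2.
Bags: B1 = {1, 2, 4}  B2 = {1, 3, 4}
Tree: B1–B2

Every bag has size at most 3, so the width is 3 − 1 = 2 and tw(G) ≤ 2. For the lower bound, G contains the cycle 4–2–1–3–4, so G is not a forest; only forests have treewidth ≤ 1, hence tw(G) ≥ 2. Hence tw(G) = 2 exactly.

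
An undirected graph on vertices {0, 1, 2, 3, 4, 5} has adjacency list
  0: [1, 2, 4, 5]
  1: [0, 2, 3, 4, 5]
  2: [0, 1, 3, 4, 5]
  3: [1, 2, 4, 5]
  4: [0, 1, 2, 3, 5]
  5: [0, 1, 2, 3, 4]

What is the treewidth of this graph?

A width-4 tree decomposition is:
Bags: B1 = {0, 1, 2, 4, 5}  B2 = {1, 2, 3, 4, 5}
Tree: B1–B2
Each bag holds 5 vertices, so the decomposition has width 4, which upper-bounds the treewidth. Conversely, {0, 1, 2, 4, 5} is a clique of size 5, and the vertices of any clique must share a bag in every tree decomposition; so some bag has ≥ 5 vertices and tw(G) ≥ 4. Combining the bounds, tw(G) = 4.

4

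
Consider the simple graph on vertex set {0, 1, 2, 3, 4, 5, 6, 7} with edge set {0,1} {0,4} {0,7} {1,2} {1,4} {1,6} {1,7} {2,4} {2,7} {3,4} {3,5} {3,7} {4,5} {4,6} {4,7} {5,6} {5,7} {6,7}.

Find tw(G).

3

A width-3 tree decomposition is:
Bags: B1 = {4, 5, 6, 7}  B2 = {1, 4, 6, 7}  B3 = {1, 2, 4, 7}  B4 = {0, 1, 4, 7}  B5 = {3, 4, 5, 7}
Tree: B1–B2, B2–B3, B3–B4, B1–B5
Each bag holds 4 vertices, so the decomposition has width 3, which upper-bounds the treewidth. Conversely, {0, 1, 4, 7} is a clique of size 4, and the vertices of any clique must share a bag in every tree decomposition; so some bag has ≥ 4 vertices and tw(G) ≥ 3. Hence tw(G) = 3 exactly.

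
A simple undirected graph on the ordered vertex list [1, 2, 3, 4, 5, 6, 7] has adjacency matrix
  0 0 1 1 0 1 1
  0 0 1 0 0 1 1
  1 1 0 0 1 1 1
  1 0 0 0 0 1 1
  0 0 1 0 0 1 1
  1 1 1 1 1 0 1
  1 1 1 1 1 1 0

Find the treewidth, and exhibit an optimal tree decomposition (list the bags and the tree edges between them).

Every bag has size at most 4, so the width is 4 − 1 = 3 and tw(G) ≤ 3. On the other hand G contains the 4-clique {1, 3, 6, 7}. A clique must lie in a single bag of any decomposition, so no decomposition can have width below 3. Hence tw(G) = 3 exactly.

Treewidth 3.
Bags: B1 = {1, 3, 6, 7}  B2 = {2, 3, 6, 7}  B3 = {1, 4, 6, 7}  B4 = {3, 5, 6, 7}
Tree: B1–B2, B1–B3, B2–B4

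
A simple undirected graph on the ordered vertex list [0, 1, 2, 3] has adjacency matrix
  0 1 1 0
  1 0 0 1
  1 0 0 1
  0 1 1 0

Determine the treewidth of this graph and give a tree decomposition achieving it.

The largest bag has 3 vertices, giving width 2; this decomposition certifies tw(G) ≤ 2. For the lower bound, G contains the cycle 2–0–1–3–2, so G is not a forest; only forests have treewidth ≤ 1, hence tw(G) ≥ 2. The upper and lower bounds meet at 2, so that is the treewidth.

Treewidth 2.
One such decomposition:
Bags: B1 = {0, 1, 2}  B2 = {1, 2, 3}
Tree: B1–B2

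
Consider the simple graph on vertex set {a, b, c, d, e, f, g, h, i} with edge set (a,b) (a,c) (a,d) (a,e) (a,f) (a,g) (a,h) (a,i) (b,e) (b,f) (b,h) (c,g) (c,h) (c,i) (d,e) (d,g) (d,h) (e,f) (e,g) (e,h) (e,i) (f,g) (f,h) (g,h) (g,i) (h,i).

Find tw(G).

4

A width-4 tree decomposition is:
Bags: B1 = {a, d, e, g, h}  B2 = {a, e, g, h, i}  B3 = {a, e, f, g, h}  B4 = {a, c, g, h, i}  B5 = {a, b, e, f, h}
Tree: B1–B2, B2–B3, B2–B4, B3–B5
The largest bag has 5 vertices, giving width 4; this decomposition certifies tw(G) ≤ 4. Conversely, {a, d, e, g, h} is a clique of size 5, and the vertices of any clique must share a bag in every tree decomposition; so some bag has ≥ 5 vertices and tw(G) ≥ 4. The upper and lower bounds meet at 4, so that is the treewidth.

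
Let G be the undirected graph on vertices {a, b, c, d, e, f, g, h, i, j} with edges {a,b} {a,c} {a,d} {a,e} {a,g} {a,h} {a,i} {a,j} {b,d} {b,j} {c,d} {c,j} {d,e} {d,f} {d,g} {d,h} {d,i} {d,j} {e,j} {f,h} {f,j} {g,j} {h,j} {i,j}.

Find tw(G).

3

A width-3 tree decomposition is:
Bags: B1 = {a, c, d, j}  B2 = {a, d, g, j}  B3 = {a, d, i, j}  B4 = {a, b, d, j}  B5 = {a, d, h, j}  B6 = {a, d, e, j}  B7 = {d, f, h, j}
Tree: B1–B2, B2–B3, B2–B4, B2–B5, B1–B6, B5–B7
Every bag has size at most 4, so the width is 4 − 1 = 3 and tw(G) ≤ 3. For the lower bound, the 4 vertices {a, d, g, j} are pairwise adjacent, and any tree decomposition puts a clique entirely inside one bag — forcing width ≥ 3. Hence tw(G) = 3 exactly.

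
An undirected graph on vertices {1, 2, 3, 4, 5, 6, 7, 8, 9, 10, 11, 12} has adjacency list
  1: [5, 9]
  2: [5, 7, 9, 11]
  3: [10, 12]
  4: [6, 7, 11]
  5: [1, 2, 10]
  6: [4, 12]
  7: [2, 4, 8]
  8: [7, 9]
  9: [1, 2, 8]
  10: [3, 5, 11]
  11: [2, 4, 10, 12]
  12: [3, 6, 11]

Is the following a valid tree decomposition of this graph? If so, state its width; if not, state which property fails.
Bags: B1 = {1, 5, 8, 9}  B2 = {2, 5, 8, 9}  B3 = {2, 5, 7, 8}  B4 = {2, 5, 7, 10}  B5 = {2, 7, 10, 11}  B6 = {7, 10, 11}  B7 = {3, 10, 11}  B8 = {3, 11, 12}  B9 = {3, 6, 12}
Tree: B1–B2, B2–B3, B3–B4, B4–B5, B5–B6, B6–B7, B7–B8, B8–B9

A tree decomposition must satisfy three properties: every vertex lies in some bag; for every edge, both endpoints lie together in some bag; and for every vertex, the bags containing it form a connected subtree. Here vertex 4 appears in no bag, so the decomposition is invalid.

No — vertex 4 appears in no bag.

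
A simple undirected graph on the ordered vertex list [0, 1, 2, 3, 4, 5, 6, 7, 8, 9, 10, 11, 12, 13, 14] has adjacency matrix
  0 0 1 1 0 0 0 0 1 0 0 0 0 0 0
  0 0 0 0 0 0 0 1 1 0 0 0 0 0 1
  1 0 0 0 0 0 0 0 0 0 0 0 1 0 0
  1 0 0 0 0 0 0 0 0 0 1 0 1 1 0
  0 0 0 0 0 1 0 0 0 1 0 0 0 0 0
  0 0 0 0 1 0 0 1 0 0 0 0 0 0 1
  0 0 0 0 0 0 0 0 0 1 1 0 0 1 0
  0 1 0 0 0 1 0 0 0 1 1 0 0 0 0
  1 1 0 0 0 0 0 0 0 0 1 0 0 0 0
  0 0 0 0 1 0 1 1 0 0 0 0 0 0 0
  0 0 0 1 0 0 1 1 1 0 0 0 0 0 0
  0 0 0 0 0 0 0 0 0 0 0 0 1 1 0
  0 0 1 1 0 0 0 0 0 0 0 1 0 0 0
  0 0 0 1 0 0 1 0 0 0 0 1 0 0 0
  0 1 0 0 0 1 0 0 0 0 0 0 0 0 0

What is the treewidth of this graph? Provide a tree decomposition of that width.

Every bag has size at most 4, so the width is 4 − 1 = 3 and tw(G) ≤ 3. For the lower bound: the 4 vertex sets {2,11,12}, {13}, {3}, {0,6,8,10} are disjoint, each induces a connected subgraph, and every pair is joined by at least one edge of G. Contracting each set to a single vertex therefore yields K_{4} as a minor, and since treewidth is minor-monotone, tw(G) ≥ tw(K_{4}) = 3. Hence tw(G) = 3 exactly.

Treewidth 3.
One such decomposition:
Bags: B1 = {2, 11, 12, 13}  B2 = {2, 3, 12, 13}  B3 = {0, 2, 3, 13}  B4 = {0, 3, 6, 13}  B5 = {0, 3, 6, 10}  B6 = {0, 6, 8, 10}  B7 = {6, 8, 9, 10}  B8 = {7, 8, 9, 10}  B9 = {1, 7, 8, 9}  B10 = {1, 4, 7, 9}  B11 = {1, 4, 5, 7}  B12 = {1, 4, 5, 14}
Tree: B1–B2, B2–B3, B3–B4, B4–B5, B5–B6, B6–B7, B7–B8, B8–B9, B9–B10, B10–B11, B11–B12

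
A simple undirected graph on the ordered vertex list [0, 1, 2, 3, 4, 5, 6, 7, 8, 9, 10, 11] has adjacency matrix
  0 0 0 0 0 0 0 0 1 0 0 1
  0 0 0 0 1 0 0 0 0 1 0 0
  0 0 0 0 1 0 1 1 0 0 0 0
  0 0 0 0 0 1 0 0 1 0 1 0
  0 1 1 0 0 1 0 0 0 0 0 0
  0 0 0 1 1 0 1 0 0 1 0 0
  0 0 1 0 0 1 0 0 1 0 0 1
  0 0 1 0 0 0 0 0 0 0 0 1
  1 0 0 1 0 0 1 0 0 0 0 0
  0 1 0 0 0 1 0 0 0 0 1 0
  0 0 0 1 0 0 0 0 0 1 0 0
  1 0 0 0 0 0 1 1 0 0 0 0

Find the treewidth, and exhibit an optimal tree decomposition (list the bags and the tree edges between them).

Treewidth 3.
Bags: B1 = {1, 3, 9, 10}  B2 = {1, 3, 5, 9}  B3 = {1, 3, 4, 5}  B4 = {3, 4, 5, 8}  B5 = {4, 5, 6, 8}  B6 = {2, 4, 6, 8}  B7 = {0, 2, 6, 8}  B8 = {0, 2, 6, 11}  B9 = {0, 2, 7, 11}
Tree: B1–B2, B2–B3, B3–B4, B4–B5, B5–B6, B6–B7, B7–B8, B8–B9

Each bag holds 4 vertices, so the decomposition has width 3, which upper-bounds the treewidth. For the lower bound: the 4 vertex sets {1,9,10}, {3}, {5}, {2,4,6,8} are disjoint, each induces a connected subgraph, and every pair is joined by at least one edge of G. Contracting each set to a single vertex therefore yields K_{4} as a minor, and since treewidth is minor-monotone, tw(G) ≥ tw(K_{4}) = 3. Therefore the treewidth is 3.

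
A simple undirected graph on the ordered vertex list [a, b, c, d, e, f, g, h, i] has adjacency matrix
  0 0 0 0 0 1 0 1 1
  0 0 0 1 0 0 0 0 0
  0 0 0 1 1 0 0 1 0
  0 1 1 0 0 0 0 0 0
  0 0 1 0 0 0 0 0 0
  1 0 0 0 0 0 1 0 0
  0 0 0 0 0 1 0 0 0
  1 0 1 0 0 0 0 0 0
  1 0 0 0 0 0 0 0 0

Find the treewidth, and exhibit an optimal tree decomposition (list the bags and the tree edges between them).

Treewidth 1.
One such decomposition:
Bags: B1 = {a, h}  B2 = {a, f}  B3 = {f, g}  B4 = {c, h}  B5 = {c, e}  B6 = {a, i}  B7 = {c, d}  B8 = {b, d}
Tree: B1–B2, B2–B3, B1–B4, B4–B5, B1–B6, B4–B7, B7–B8

The largest bag has 2 vertices, giving width 1; this decomposition certifies tw(G) ≤ 1. G has an edge, so its treewidth is at least 1. Hence tw(G) = 1 exactly.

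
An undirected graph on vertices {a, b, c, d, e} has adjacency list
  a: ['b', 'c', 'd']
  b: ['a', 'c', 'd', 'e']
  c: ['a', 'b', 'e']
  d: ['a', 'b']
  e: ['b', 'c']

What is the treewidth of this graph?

2

A width-2 tree decomposition is:
Bags: B1 = {a, b, c}  B2 = {b, c, e}  B3 = {a, b, d}
Tree: B1–B2, B1–B3
Every bag has size at most 3, so the width is 3 − 1 = 2 and tw(G) ≤ 2. For the lower bound, the 3 vertices {a, b, d} are pairwise adjacent, and any tree decomposition puts a clique entirely inside one bag — forcing width ≥ 2. Hence tw(G) = 2 exactly.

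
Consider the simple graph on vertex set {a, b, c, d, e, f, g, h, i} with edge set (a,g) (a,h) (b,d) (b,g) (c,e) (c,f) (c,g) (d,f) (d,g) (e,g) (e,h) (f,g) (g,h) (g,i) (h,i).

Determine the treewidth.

A width-2 tree decomposition is:
Bags: B1 = {c, e, g}  B2 = {e, g, h}  B3 = {a, g, h}  B4 = {c, f, g}  B5 = {g, h, i}  B6 = {d, f, g}  B7 = {b, d, g}
Tree: B1–B2, B2–B3, B1–B4, B2–B5, B4–B6, B6–B7
The largest bag has 3 vertices, giving width 2; this decomposition certifies tw(G) ≤ 2. On the other hand G contains the 3-clique {d, f, g}. A clique must lie in a single bag of any decomposition, so no decomposition can have width below 2. Combining the bounds, tw(G) = 2.

2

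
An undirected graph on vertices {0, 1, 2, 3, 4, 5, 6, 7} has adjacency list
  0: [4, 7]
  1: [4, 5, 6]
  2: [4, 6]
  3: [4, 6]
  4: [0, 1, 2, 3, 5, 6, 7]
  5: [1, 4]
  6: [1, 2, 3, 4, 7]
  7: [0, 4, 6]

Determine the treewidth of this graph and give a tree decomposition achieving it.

Every bag has size at most 3, so the width is 3 − 1 = 2 and tw(G) ≤ 2. For the lower bound, the 3 vertices {0, 4, 7} are pairwise adjacent, and any tree decomposition puts a clique entirely inside one bag — forcing width ≥ 2. The upper and lower bounds meet at 2, so that is the treewidth.

Treewidth 2.
Bags: B1 = {3, 4, 6}  B2 = {1, 4, 6}  B3 = {2, 4, 6}  B4 = {4, 6, 7}  B5 = {0, 4, 7}  B6 = {1, 4, 5}
Tree: B1–B2, B2–B3, B2–B4, B4–B5, B2–B6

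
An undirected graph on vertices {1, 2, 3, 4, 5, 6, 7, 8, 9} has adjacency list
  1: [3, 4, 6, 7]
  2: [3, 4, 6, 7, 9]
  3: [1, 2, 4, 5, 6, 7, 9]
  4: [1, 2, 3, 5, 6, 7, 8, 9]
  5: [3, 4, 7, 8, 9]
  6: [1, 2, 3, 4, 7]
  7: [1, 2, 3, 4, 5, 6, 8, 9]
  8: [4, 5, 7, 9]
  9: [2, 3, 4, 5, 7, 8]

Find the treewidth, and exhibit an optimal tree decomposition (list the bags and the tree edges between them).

The largest bag has 5 vertices, giving width 4; this decomposition certifies tw(G) ≤ 4. On the other hand G contains the 5-clique {4, 5, 7, 8, 9}. A clique must lie in a single bag of any decomposition, so no decomposition can have width below 4. Therefore the treewidth is 4.

Treewidth 4.
One such decomposition:
Bags: B1 = {2, 3, 4, 7, 9}  B2 = {2, 3, 4, 6, 7}  B3 = {3, 4, 5, 7, 9}  B4 = {1, 3, 4, 6, 7}  B5 = {4, 5, 7, 8, 9}
Tree: B1–B2, B1–B3, B2–B4, B3–B5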